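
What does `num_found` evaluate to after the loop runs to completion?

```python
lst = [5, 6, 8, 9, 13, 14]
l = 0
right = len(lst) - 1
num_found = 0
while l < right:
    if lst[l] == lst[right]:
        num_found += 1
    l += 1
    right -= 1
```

Let's trace through this code step by step.

Initialize: lst = [5, 6, 8, 9, 13, 14]
Initialize: l = 0
Initialize: right = 5
Initialize: num_found = 0
Entering loop: while l < right:
After iteration 1: l = 1, right = 4, num_found = 0
After iteration 2: l = 2, right = 3, num_found = 0
After iteration 3: l = 3, right = 2, num_found = 0
Loop ends.

Final answer: 0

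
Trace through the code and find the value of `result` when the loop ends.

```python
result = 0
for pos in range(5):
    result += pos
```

Let's trace through this code step by step.

Initialize: result = 0
Entering loop: for pos in range(5):
After iteration 1: pos = 0, result = 0
After iteration 2: pos = 1, result = 1
After iteration 3: pos = 2, result = 3
After iteration 4: pos = 3, result = 6
After iteration 5: pos = 4, result = 10
Loop ends.

Final answer: 10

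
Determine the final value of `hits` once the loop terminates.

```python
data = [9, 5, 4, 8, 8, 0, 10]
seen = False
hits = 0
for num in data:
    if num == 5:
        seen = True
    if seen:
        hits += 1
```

Let's trace through this code step by step.

Initialize: data = [9, 5, 4, 8, 8, 0, 10]
Initialize: seen = False
Initialize: hits = 0
Entering loop: for num in data:
After iteration 1: num = 9, seen = False, hits = 0
After iteration 2: num = 5, seen = True, hits = 1
After iteration 3: num = 4, seen = True, hits = 2
After iteration 4: num = 8, seen = True, hits = 3
After iteration 5: num = 8, seen = True, hits = 4
After iteration 6: num = 0, seen = True, hits = 5
After iteration 7: num = 10, seen = True, hits = 6
Loop ends.

Final answer: 6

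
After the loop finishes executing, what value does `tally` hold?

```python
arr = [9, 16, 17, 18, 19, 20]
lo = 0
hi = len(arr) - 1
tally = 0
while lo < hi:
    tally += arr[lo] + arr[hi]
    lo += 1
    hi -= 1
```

Let's trace through this code step by step.

Initialize: arr = [9, 16, 17, 18, 19, 20]
Initialize: lo = 0
Initialize: hi = 5
Initialize: tally = 0
Entering loop: while lo < hi:
After iteration 1: lo = 1, hi = 4, tally = 29
After iteration 2: lo = 2, hi = 3, tally = 64
After iteration 3: lo = 3, hi = 2, tally = 99
Loop ends.

Final answer: 99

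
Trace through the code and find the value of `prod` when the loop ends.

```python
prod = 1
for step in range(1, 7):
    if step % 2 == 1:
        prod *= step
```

Let's trace through this code step by step.

Initialize: prod = 1
Entering loop: for step in range(1, 7):
After iteration 1: step = 1, prod = 1
After iteration 2: step = 2, prod = 1
After iteration 3: step = 3, prod = 3
After iteration 4: step = 4, prod = 3
After iteration 5: step = 5, prod = 15
After iteration 6: step = 6, prod = 15
Loop ends.

Final answer: 15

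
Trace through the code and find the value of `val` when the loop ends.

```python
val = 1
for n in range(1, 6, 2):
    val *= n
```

Let's trace through this code step by step.

Initialize: val = 1
Entering loop: for n in range(1, 6, 2):
After iteration 1: n = 1, val = 1
After iteration 2: n = 3, val = 3
After iteration 3: n = 5, val = 15
Loop ends.

Final answer: 15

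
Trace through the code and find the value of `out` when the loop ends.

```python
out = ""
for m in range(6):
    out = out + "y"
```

Let's trace through this code step by step.

Initialize: out = ''
Entering loop: for m in range(6):
After iteration 1: m = 0, out = 'y'
After iteration 2: m = 1, out = 'yy'
After iteration 3: m = 2, out = 'yyy'
After iteration 4: m = 3, out = 'yyyy'
After iteration 5: m = 4, out = 'yyyyy'
After iteration 6: m = 5, out = 'yyyyyy'
Loop ends.

Final answer: 'yyyyyy'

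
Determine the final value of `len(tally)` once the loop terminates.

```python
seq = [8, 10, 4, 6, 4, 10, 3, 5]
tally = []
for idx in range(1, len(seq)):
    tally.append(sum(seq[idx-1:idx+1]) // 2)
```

Let's trace through this code step by step.

Initialize: seq = [8, 10, 4, 6, 4, 10, 3, 5]
Initialize: tally = []
Entering loop: for idx in range(1, len(seq)):
After iteration 1: idx = 1, tally = [9]
After iteration 2: idx = 2, tally = [9, 7]
After iteration 3: idx = 3, tally = [9, 7, 5]
After iteration 4: idx = 4, tally = [9, 7, 5, 5]
After iteration 5: idx = 5, tally = [9, 7, 5, 5, 7]
After iteration 6: idx = 6, tally = [9, 7, 5, 5, 7, 6]
After iteration 7: idx = 7, tally = [9, 7, 5, 5, 7, 6, 4]
Loop ends.
len(tally) = 7

Final answer: 7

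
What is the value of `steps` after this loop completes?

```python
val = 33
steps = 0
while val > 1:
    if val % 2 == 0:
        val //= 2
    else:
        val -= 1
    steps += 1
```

Let's trace through this code step by step.

Initialize: val = 33
Initialize: steps = 0
Entering loop: while val > 1:
After iteration 1: val = 32, steps = 1
After iteration 2: val = 16, steps = 2
After iteration 3: val = 8, steps = 3
After iteration 4: val = 4, steps = 4
After iteration 5: val = 2, steps = 5
After iteration 6: val = 1, steps = 6
Loop ends.

Final answer: 6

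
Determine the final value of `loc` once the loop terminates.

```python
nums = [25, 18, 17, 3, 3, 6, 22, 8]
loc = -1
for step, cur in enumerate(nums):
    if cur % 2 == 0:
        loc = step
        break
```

Let's trace through this code step by step.

Initialize: nums = [25, 18, 17, 3, 3, 6, 22, 8]
Initialize: loc = -1
Entering loop: for step, cur in enumerate(nums):
After iteration 1: step = 0, cur = 25, loc = -1
After iteration 2: step = 1, cur = 18, loc = 1
Loop ends.

Final answer: 1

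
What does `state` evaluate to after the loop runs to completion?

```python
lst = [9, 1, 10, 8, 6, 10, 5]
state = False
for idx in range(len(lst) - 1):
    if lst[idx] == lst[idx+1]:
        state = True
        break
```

Let's trace through this code step by step.

Initialize: lst = [9, 1, 10, 8, 6, 10, 5]
Initialize: state = False
Entering loop: for idx in range(len(lst) - 1):
After iteration 1: idx = 0, state = False
After iteration 2: idx = 1, state = False
After iteration 3: idx = 2, state = False
After iteration 4: idx = 3, state = False
After iteration 5: idx = 4, state = False
After iteration 6: idx = 5, state = False
Loop ends.

Final answer: False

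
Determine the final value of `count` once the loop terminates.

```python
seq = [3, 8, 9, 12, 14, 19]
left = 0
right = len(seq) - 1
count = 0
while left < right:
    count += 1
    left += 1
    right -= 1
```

Let's trace through this code step by step.

Initialize: seq = [3, 8, 9, 12, 14, 19]
Initialize: left = 0
Initialize: right = 5
Initialize: count = 0
Entering loop: while left < right:
After iteration 1: left = 1, right = 4, count = 1
After iteration 2: left = 2, right = 3, count = 2
After iteration 3: left = 3, right = 2, count = 3
Loop ends.

Final answer: 3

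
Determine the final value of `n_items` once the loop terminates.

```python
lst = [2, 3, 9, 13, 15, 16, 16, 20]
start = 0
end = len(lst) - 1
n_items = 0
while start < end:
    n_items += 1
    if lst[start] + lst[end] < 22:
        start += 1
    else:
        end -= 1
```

Let's trace through this code step by step.

Initialize: lst = [2, 3, 9, 13, 15, 16, 16, 20]
Initialize: start = 0
Initialize: end = 7
Initialize: n_items = 0
Entering loop: while start < end:
After iteration 1: start = 0, end = 6, n_items = 1
After iteration 2: start = 1, end = 6, n_items = 2
After iteration 3: start = 2, end = 6, n_items = 3
After iteration 4: start = 2, end = 5, n_items = 4
After iteration 5: start = 2, end = 4, n_items = 5
After iteration 6: start = 2, end = 3, n_items = 6
After iteration 7: start = 2, end = 2, n_items = 7
Loop ends.

Final answer: 7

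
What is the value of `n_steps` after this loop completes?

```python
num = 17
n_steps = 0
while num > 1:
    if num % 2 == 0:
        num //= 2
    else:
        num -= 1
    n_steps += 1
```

Let's trace through this code step by step.

Initialize: num = 17
Initialize: n_steps = 0
Entering loop: while num > 1:
After iteration 1: num = 16, n_steps = 1
After iteration 2: num = 8, n_steps = 2
After iteration 3: num = 4, n_steps = 3
After iteration 4: num = 2, n_steps = 4
After iteration 5: num = 1, n_steps = 5
Loop ends.

Final answer: 5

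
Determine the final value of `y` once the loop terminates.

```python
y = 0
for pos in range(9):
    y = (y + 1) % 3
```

Let's trace through this code step by step.

Initialize: y = 0
Entering loop: for pos in range(9):
After iteration 1: pos = 0, y = 1
After iteration 2: pos = 1, y = 2
After iteration 3: pos = 2, y = 0
After iteration 4: pos = 3, y = 1
After iteration 5: pos = 4, y = 2
After iteration 6: pos = 5, y = 0
After iteration 7: pos = 6, y = 1
After iteration 8: pos = 7, y = 2
After iteration 9: pos = 8, y = 0
Loop ends.

Final answer: 0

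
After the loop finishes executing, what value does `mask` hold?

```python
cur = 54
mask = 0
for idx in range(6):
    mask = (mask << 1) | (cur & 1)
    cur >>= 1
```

Let's trace through this code step by step.

Initialize: cur = 54
Initialize: mask = 0
Entering loop: for idx in range(6):
After iteration 1: idx = 0, cur = 27, mask = 0
After iteration 2: idx = 1, cur = 13, mask = 1
After iteration 3: idx = 2, cur = 6, mask = 3
After iteration 4: idx = 3, cur = 3, mask = 6
After iteration 5: idx = 4, cur = 1, mask = 13
After iteration 6: idx = 5, cur = 0, mask = 27
Loop ends.

Final answer: 27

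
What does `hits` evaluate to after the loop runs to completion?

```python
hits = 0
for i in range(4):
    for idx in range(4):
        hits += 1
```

Let's trace through this code step by step.

Initialize: hits = 0
Entering loop: for i in range(4):
After iteration 1: i = 0, hits = 4
After iteration 2: i = 1, hits = 8
After iteration 3: i = 2, hits = 12
After iteration 4: i = 3, hits = 16
Loop ends.

Final answer: 16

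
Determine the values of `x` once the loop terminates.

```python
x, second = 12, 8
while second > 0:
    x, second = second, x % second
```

Let's trace through this code step by step.

Initialize: x = 12
Initialize: second = 8
Entering loop: while second > 0:
After iteration 1: x = 8, second = 4
After iteration 2: x = 4, second = 0
Loop ends.

Final answer: 4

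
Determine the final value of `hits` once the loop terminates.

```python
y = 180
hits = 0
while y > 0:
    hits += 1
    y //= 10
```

Let's trace through this code step by step.

Initialize: y = 180
Initialize: hits = 0
Entering loop: while y > 0:
After iteration 1: y = 18, hits = 1
After iteration 2: y = 1, hits = 2
After iteration 3: y = 0, hits = 3
Loop ends.

Final answer: 3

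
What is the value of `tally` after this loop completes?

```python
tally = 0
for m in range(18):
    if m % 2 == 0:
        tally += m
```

Let's trace through this code step by step.

Initialize: tally = 0
Entering loop: for m in range(18):
After iteration 1: m = 0, tally = 0
After iteration 2: m = 1, tally = 0
After iteration 3: m = 2, tally = 2
After iteration 4: m = 3, tally = 2
After iteration 5: m = 4, tally = 6
After iteration 6: m = 5, tally = 6
After iteration 7: m = 6, tally = 12
After iteration 8: m = 7, tally = 12
After iteration 9: m = 8, tally = 20
After iteration 10: m = 9, tally = 20
After iteration 11: m = 10, tally = 30
After iteration 12: m = 11, tally = 30
After iteration 13: m = 12, tally = 42
After iteration 14: m = 13, tally = 42
After iteration 15: m = 14, tally = 56
After iteration 16: m = 15, tally = 56
After iteration 17: m = 16, tally = 72
After iteration 18: m = 17, tally = 72
Loop ends.

Final answer: 72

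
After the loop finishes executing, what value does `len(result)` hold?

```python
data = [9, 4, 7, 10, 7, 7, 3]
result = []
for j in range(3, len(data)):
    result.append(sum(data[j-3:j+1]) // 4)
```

Let's trace through this code step by step.

Initialize: data = [9, 4, 7, 10, 7, 7, 3]
Initialize: result = []
Entering loop: for j in range(3, len(data)):
After iteration 1: j = 3, result = [7]
After iteration 2: j = 4, result = [7, 7]
After iteration 3: j = 5, result = [7, 7, 7]
After iteration 4: j = 6, result = [7, 7, 7, 6]
Loop ends.
len(result) = 4

Final answer: 4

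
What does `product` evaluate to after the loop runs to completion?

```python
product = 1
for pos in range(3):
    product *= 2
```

Let's trace through this code step by step.

Initialize: product = 1
Entering loop: for pos in range(3):
After iteration 1: pos = 0, product = 2
After iteration 2: pos = 1, product = 4
After iteration 3: pos = 2, product = 8
Loop ends.

Final answer: 8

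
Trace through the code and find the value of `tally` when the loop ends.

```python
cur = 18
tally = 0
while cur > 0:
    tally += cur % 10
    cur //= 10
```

Let's trace through this code step by step.

Initialize: cur = 18
Initialize: tally = 0
Entering loop: while cur > 0:
After iteration 1: cur = 1, tally = 8
After iteration 2: cur = 0, tally = 9
Loop ends.

Final answer: 9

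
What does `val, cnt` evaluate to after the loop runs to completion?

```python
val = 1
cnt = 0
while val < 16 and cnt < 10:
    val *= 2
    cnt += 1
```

Let's trace through this code step by step.

Initialize: val = 1
Initialize: cnt = 0
Entering loop: while val < 16 and cnt < 10:
After iteration 1: val = 2, cnt = 1
After iteration 2: val = 4, cnt = 2
After iteration 3: val = 8, cnt = 3
After iteration 4: val = 16, cnt = 4
Loop ends.

Final answer: 16, 4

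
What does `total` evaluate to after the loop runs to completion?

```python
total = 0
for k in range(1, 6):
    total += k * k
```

Let's trace through this code step by step.

Initialize: total = 0
Entering loop: for k in range(1, 6):
After iteration 1: k = 1, total = 1
After iteration 2: k = 2, total = 5
After iteration 3: k = 3, total = 14
After iteration 4: k = 4, total = 30
After iteration 5: k = 5, total = 55
Loop ends.

Final answer: 55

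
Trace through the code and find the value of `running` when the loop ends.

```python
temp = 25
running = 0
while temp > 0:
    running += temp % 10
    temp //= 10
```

Let's trace through this code step by step.

Initialize: temp = 25
Initialize: running = 0
Entering loop: while temp > 0:
After iteration 1: temp = 2, running = 5
After iteration 2: temp = 0, running = 7
Loop ends.

Final answer: 7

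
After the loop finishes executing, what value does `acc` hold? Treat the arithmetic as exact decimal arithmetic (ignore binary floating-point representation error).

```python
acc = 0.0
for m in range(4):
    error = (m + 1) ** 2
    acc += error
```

Let's trace through this code step by step.

Initialize: acc = 0.0
Entering loop: for m in range(4):
After iteration 1: m = 0, acc = 1.0, error = 1
After iteration 2: m = 1, acc = 5.0, error = 4
After iteration 3: m = 2, acc = 14.0, error = 9
After iteration 4: m = 3, acc = 30.0, error = 16
Loop ends.

Final answer: 30.0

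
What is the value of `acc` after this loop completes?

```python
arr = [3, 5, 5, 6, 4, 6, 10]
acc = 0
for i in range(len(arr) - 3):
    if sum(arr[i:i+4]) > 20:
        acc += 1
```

Let's trace through this code step by step.

Initialize: arr = [3, 5, 5, 6, 4, 6, 10]
Initialize: acc = 0
Entering loop: for i in range(len(arr) - 3):
After iteration 1: i = 0, acc = 0
After iteration 2: i = 1, acc = 0
After iteration 3: i = 2, acc = 1
After iteration 4: i = 3, acc = 2
Loop ends.

Final answer: 2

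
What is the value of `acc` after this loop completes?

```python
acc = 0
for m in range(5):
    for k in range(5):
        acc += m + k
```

Let's trace through this code step by step.

Initialize: acc = 0
Entering loop: for m in range(5):
After iteration 1: m = 0, acc = 10
After iteration 2: m = 1, acc = 25
After iteration 3: m = 2, acc = 45
After iteration 4: m = 3, acc = 70
After iteration 5: m = 4, acc = 100
Loop ends.

Final answer: 100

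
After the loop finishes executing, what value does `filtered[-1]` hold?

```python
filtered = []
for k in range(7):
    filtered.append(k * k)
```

Let's trace through this code step by step.

Initialize: filtered = []
Entering loop: for k in range(7):
After iteration 1: k = 0, filtered = [0]
After iteration 2: k = 1, filtered = [0, 1]
After iteration 3: k = 2, filtered = [0, 1, 4]
After iteration 4: k = 3, filtered = [0, 1, 4, 9]
After iteration 5: k = 4, filtered = [0, 1, 4, 9, 16]
After iteration 6: k = 5, filtered = [0, 1, 4, 9, 16, 25]
After iteration 7: k = 6, filtered = [0, 1, 4, 9, 16, 25, 36]
Loop ends.
filtered[-1] = 36

Final answer: 36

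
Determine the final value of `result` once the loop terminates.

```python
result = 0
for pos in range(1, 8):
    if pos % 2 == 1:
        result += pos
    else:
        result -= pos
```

Let's trace through this code step by step.

Initialize: result = 0
Entering loop: for pos in range(1, 8):
After iteration 1: pos = 1, result = 1
After iteration 2: pos = 2, result = -1
After iteration 3: pos = 3, result = 2
After iteration 4: pos = 4, result = -2
After iteration 5: pos = 5, result = 3
After iteration 6: pos = 6, result = -3
After iteration 7: pos = 7, result = 4
Loop ends.

Final answer: 4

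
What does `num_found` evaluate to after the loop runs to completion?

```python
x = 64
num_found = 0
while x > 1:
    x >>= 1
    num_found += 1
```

Let's trace through this code step by step.

Initialize: x = 64
Initialize: num_found = 0
Entering loop: while x > 1:
After iteration 1: x = 32, num_found = 1
After iteration 2: x = 16, num_found = 2
After iteration 3: x = 8, num_found = 3
After iteration 4: x = 4, num_found = 4
After iteration 5: x = 2, num_found = 5
After iteration 6: x = 1, num_found = 6
Loop ends.

Final answer: 6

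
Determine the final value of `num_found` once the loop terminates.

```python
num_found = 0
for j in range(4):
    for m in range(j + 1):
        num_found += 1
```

Let's trace through this code step by step.

Initialize: num_found = 0
Entering loop: for j in range(4):
After iteration 1: j = 0, num_found = 1, m = 0
After iteration 2: j = 1, num_found = 3, m = 1
After iteration 3: j = 2, num_found = 6, m = 2
After iteration 4: j = 3, num_found = 10, m = 3
Loop ends.

Final answer: 10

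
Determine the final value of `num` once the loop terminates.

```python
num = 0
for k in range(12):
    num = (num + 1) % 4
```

Let's trace through this code step by step.

Initialize: num = 0
Entering loop: for k in range(12):
After iteration 1: k = 0, num = 1
After iteration 2: k = 1, num = 2
After iteration 3: k = 2, num = 3
After iteration 4: k = 3, num = 0
After iteration 5: k = 4, num = 1
After iteration 6: k = 5, num = 2
After iteration 7: k = 6, num = 3
After iteration 8: k = 7, num = 0
After iteration 9: k = 8, num = 1
After iteration 10: k = 9, num = 2
After iteration 11: k = 10, num = 3
After iteration 12: k = 11, num = 0
Loop ends.

Final answer: 0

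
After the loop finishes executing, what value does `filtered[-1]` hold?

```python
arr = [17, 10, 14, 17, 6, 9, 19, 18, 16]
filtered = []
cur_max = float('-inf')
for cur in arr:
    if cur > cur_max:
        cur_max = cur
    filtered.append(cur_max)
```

Let's trace through this code step by step.

Initialize: arr = [17, 10, 14, 17, 6, 9, 19, 18, 16]
Initialize: filtered = []
Initialize: cur_max = -inf
Entering loop: for cur in arr:
After iteration 1: cur = 17, filtered = [17], cur_max = 17
After iteration 2: cur = 10, filtered = [17, 17], cur_max = 17
After iteration 3: cur = 14, filtered = [17, 17, 17], cur_max = 17
After iteration 4: cur = 17, filtered = [17, 17, 17, 17], cur_max = 17
After iteration 5: cur = 6, filtered = [17, 17, 17, 17, 17], cur_max = 17
After iteration 6: cur = 9, filtered = [17, 17, 17, 17, 17, 17], cur_max = 17
After iteration 7: cur = 19, filtered = [17, 17, 17, 17, 17, 17, 19], cur_max = 19
After iteration 8: cur = 18, filtered = [17, 17, 17, 17, 17, 17, 19, 19], cur_max = 19
After iteration 9: cur = 16, filtered = [17, 17, 17, 17, 17, 17, 19, 19, 19], cur_max = 19
Loop ends.
filtered[-1] = 19

Final answer: 19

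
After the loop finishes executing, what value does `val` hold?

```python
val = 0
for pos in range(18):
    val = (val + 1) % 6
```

Let's trace through this code step by step.

Initialize: val = 0
Entering loop: for pos in range(18):
After iteration 1: pos = 0, val = 1
After iteration 2: pos = 1, val = 2
After iteration 3: pos = 2, val = 3
After iteration 4: pos = 3, val = 4
After iteration 5: pos = 4, val = 5
After iteration 6: pos = 5, val = 0
After iteration 7: pos = 6, val = 1
After iteration 8: pos = 7, val = 2
After iteration 9: pos = 8, val = 3
After iteration 10: pos = 9, val = 4
After iteration 11: pos = 10, val = 5
After iteration 12: pos = 11, val = 0
After iteration 13: pos = 12, val = 1
After iteration 14: pos = 13, val = 2
After iteration 15: pos = 14, val = 3
After iteration 16: pos = 15, val = 4
After iteration 17: pos = 16, val = 5
After iteration 18: pos = 17, val = 0
Loop ends.

Final answer: 0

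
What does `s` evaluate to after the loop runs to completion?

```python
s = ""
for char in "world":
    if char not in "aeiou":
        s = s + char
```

Let's trace through this code step by step.

Initialize: s = ''
Entering loop: for char in "world":
After iteration 1: char = 'w', s = 'w'
After iteration 2: char = 'o', s = 'w'
After iteration 3: char = 'r', s = 'wr'
After iteration 4: char = 'l', s = 'wrl'
After iteration 5: char = 'd', s = 'wrld'
Loop ends.

Final answer: 'wrld'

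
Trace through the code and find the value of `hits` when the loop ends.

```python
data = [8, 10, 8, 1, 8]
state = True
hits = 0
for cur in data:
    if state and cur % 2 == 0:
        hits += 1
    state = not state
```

Let's trace through this code step by step.

Initialize: data = [8, 10, 8, 1, 8]
Initialize: state = True
Initialize: hits = 0
Entering loop: for cur in data:
After iteration 1: cur = 8, state = False, hits = 1
After iteration 2: cur = 10, state = True, hits = 1
After iteration 3: cur = 8, state = False, hits = 2
After iteration 4: cur = 1, state = True, hits = 2
After iteration 5: cur = 8, state = False, hits = 3
Loop ends.

Final answer: 3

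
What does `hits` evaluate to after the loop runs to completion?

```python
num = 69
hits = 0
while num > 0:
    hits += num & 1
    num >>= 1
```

Let's trace through this code step by step.

Initialize: num = 69
Initialize: hits = 0
Entering loop: while num > 0:
After iteration 1: num = 34, hits = 1
After iteration 2: num = 17, hits = 1
After iteration 3: num = 8, hits = 2
After iteration 4: num = 4, hits = 2
After iteration 5: num = 2, hits = 2
After iteration 6: num = 1, hits = 2
After iteration 7: num = 0, hits = 3
Loop ends.

Final answer: 3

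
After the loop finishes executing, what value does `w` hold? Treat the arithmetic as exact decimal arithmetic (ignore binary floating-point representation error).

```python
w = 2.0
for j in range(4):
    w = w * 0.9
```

Let's trace through this code step by step.

Initialize: w = 2.0
Entering loop: for j in range(4):
After iteration 1: j = 0, w = 1.8
After iteration 2: j = 1, w = 1.62
After iteration 3: j = 2, w = 1.458
After iteration 4: j = 3, w = 1.3122
Loop ends.

Final answer: 1.3122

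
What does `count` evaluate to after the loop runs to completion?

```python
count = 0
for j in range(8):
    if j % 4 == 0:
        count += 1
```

Let's trace through this code step by step.

Initialize: count = 0
Entering loop: for j in range(8):
After iteration 1: j = 0, count = 1
After iteration 2: j = 1, count = 1
After iteration 3: j = 2, count = 1
After iteration 4: j = 3, count = 1
After iteration 5: j = 4, count = 2
After iteration 6: j = 5, count = 2
After iteration 7: j = 6, count = 2
After iteration 8: j = 7, count = 2
Loop ends.

Final answer: 2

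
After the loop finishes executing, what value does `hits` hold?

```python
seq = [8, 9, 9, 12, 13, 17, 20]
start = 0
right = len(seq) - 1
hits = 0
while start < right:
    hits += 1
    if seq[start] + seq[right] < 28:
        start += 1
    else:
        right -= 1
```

Let's trace through this code step by step.

Initialize: seq = [8, 9, 9, 12, 13, 17, 20]
Initialize: start = 0
Initialize: right = 6
Initialize: hits = 0
Entering loop: while start < right:
After iteration 1: start = 0, right = 5, hits = 1
After iteration 2: start = 1, right = 5, hits = 2
After iteration 3: start = 2, right = 5, hits = 3
After iteration 4: start = 3, right = 5, hits = 4
After iteration 5: start = 3, right = 4, hits = 5
After iteration 6: start = 4, right = 4, hits = 6
Loop ends.

Final answer: 6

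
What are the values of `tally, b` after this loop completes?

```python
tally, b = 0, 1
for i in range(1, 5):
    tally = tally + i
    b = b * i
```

Let's trace through this code step by step.

Initialize: tally = 0
Initialize: b = 1
Entering loop: for i in range(1, 5):
After iteration 1: i = 1, tally = 1, b = 1
After iteration 2: i = 2, tally = 3, b = 2
After iteration 3: i = 3, tally = 6, b = 6
After iteration 4: i = 4, tally = 10, b = 24
Loop ends.

Final answer: 10, 24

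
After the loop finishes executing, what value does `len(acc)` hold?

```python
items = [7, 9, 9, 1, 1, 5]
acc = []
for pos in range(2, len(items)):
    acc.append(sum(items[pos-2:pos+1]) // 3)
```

Let's trace through this code step by step.

Initialize: items = [7, 9, 9, 1, 1, 5]
Initialize: acc = []
Entering loop: for pos in range(2, len(items)):
After iteration 1: pos = 2, acc = [8]
After iteration 2: pos = 3, acc = [8, 6]
After iteration 3: pos = 4, acc = [8, 6, 3]
After iteration 4: pos = 5, acc = [8, 6, 3, 2]
Loop ends.
len(acc) = 4

Final answer: 4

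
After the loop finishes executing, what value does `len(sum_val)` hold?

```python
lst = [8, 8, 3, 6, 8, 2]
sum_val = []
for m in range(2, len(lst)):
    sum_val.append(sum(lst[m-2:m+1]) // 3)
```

Let's trace through this code step by step.

Initialize: lst = [8, 8, 3, 6, 8, 2]
Initialize: sum_val = []
Entering loop: for m in range(2, len(lst)):
After iteration 1: m = 2, sum_val = [6]
After iteration 2: m = 3, sum_val = [6, 5]
After iteration 3: m = 4, sum_val = [6, 5, 5]
After iteration 4: m = 5, sum_val = [6, 5, 5, 5]
Loop ends.
len(sum_val) = 4

Final answer: 4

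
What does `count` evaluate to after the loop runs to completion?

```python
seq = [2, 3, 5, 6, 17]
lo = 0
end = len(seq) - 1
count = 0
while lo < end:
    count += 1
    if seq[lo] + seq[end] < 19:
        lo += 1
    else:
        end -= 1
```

Let's trace through this code step by step.

Initialize: seq = [2, 3, 5, 6, 17]
Initialize: lo = 0
Initialize: end = 4
Initialize: count = 0
Entering loop: while lo < end:
After iteration 1: lo = 0, end = 3, count = 1
After iteration 2: lo = 1, end = 3, count = 2
After iteration 3: lo = 2, end = 3, count = 3
After iteration 4: lo = 3, end = 3, count = 4
Loop ends.

Final answer: 4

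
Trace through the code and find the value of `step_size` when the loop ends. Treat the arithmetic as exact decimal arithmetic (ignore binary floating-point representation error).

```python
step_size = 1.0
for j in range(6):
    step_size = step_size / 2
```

Let's trace through this code step by step.

Initialize: step_size = 1.0
Entering loop: for j in range(6):
After iteration 1: j = 0, step_size = 0.5
After iteration 2: j = 1, step_size = 0.25
After iteration 3: j = 2, step_size = 0.125
After iteration 4: j = 3, step_size = 0.0625
After iteration 5: j = 4, step_size = 0.03125
After iteration 6: j = 5, step_size = 0.015625
Loop ends.

Final answer: 0.015625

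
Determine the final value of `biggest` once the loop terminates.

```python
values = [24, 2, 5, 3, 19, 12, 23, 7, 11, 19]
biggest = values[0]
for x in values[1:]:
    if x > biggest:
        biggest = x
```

Let's trace through this code step by step.

Initialize: values = [24, 2, 5, 3, 19, 12, 23, 7, 11, 19]
Initialize: biggest = 24
Entering loop: for x in values[1:]:
After iteration 1: x = 2, biggest = 24
After iteration 2: x = 5, biggest = 24
After iteration 3: x = 3, biggest = 24
After iteration 4: x = 19, biggest = 24
After iteration 5: x = 12, biggest = 24
After iteration 6: x = 23, biggest = 24
After iteration 7: x = 7, biggest = 24
After iteration 8: x = 11, biggest = 24
After iteration 9: x = 19, biggest = 24
Loop ends.

Final answer: 24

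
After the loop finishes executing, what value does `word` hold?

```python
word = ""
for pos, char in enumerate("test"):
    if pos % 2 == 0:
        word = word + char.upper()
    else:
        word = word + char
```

Let's trace through this code step by step.

Initialize: word = ''
Entering loop: for pos, char in enumerate("test"):
After iteration 1: pos = 0, char = 't', word = 'T'
After iteration 2: pos = 1, char = 'e', word = 'Te'
After iteration 3: pos = 2, char = 's', word = 'TeS'
After iteration 4: pos = 3, char = 't', word = 'TeSt'
Loop ends.

Final answer: 'TeSt'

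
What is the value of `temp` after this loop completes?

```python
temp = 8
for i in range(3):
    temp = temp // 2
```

Let's trace through this code step by step.

Initialize: temp = 8
Entering loop: for i in range(3):
After iteration 1: i = 0, temp = 4
After iteration 2: i = 1, temp = 2
After iteration 3: i = 2, temp = 1
Loop ends.

Final answer: 1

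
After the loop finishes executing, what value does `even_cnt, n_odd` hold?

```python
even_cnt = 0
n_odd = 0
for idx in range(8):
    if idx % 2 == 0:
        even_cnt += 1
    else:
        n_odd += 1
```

Let's trace through this code step by step.

Initialize: even_cnt = 0
Initialize: n_odd = 0
Entering loop: for idx in range(8):
After iteration 1: idx = 0, even_cnt = 1, n_odd = 0
After iteration 2: idx = 1, even_cnt = 1, n_odd = 1
After iteration 3: idx = 2, even_cnt = 2, n_odd = 1
After iteration 4: idx = 3, even_cnt = 2, n_odd = 2
After iteration 5: idx = 4, even_cnt = 3, n_odd = 2
After iteration 6: idx = 5, even_cnt = 3, n_odd = 3
After iteration 7: idx = 6, even_cnt = 4, n_odd = 3
After iteration 8: idx = 7, even_cnt = 4, n_odd = 4
Loop ends.

Final answer: 4, 4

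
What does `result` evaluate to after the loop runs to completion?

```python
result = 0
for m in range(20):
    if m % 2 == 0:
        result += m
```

Let's trace through this code step by step.

Initialize: result = 0
Entering loop: for m in range(20):
After iteration 1: m = 0, result = 0
After iteration 2: m = 1, result = 0
After iteration 3: m = 2, result = 2
After iteration 4: m = 3, result = 2
After iteration 5: m = 4, result = 6
After iteration 6: m = 5, result = 6
After iteration 7: m = 6, result = 12
After iteration 8: m = 7, result = 12
After iteration 9: m = 8, result = 20
After iteration 10: m = 9, result = 20
After iteration 11: m = 10, result = 30
After iteration 12: m = 11, result = 30
After iteration 13: m = 12, result = 42
After iteration 14: m = 13, result = 42
After iteration 15: m = 14, result = 56
After iteration 16: m = 15, result = 56
After iteration 17: m = 16, result = 72
After iteration 18: m = 17, result = 72
After iteration 19: m = 18, result = 90
After iteration 20: m = 19, result = 90
Loop ends.

Final answer: 90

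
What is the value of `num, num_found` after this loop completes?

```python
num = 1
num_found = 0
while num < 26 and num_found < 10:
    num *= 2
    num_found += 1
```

Let's trace through this code step by step.

Initialize: num = 1
Initialize: num_found = 0
Entering loop: while num < 26 and num_found < 10:
After iteration 1: num = 2, num_found = 1
After iteration 2: num = 4, num_found = 2
After iteration 3: num = 8, num_found = 3
After iteration 4: num = 16, num_found = 4
After iteration 5: num = 32, num_found = 5
Loop ends.

Final answer: 32, 5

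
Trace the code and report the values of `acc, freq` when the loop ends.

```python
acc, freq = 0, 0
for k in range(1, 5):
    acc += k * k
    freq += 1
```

Let's trace through this code step by step.

Initialize: acc = 0
Initialize: freq = 0
Entering loop: for k in range(1, 5):
After iteration 1: k = 1, acc = 1, freq = 1
After iteration 2: k = 2, acc = 5, freq = 2
After iteration 3: k = 3, acc = 14, freq = 3
After iteration 4: k = 4, acc = 30, freq = 4
Loop ends.

Final answer: 30, 4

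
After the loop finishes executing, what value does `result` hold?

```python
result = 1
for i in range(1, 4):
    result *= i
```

Let's trace through this code step by step.

Initialize: result = 1
Entering loop: for i in range(1, 4):
After iteration 1: i = 1, result = 1
After iteration 2: i = 2, result = 2
After iteration 3: i = 3, result = 6
Loop ends.

Final answer: 6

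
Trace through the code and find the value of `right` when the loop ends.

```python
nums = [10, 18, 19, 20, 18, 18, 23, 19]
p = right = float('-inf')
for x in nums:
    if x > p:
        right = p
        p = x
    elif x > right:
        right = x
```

Let's trace through this code step by step.

Initialize: nums = [10, 18, 19, 20, 18, 18, 23, 19]
Initialize: p = -inf
Initialize: right = -inf
Entering loop: for x in nums:
After iteration 1: x = 10, p = 10, right = -inf
After iteration 2: x = 18, p = 18, right = 10
After iteration 3: x = 19, p = 19, right = 18
After iteration 4: x = 20, p = 20, right = 19
After iteration 5: x = 18, p = 20, right = 19
After iteration 6: x = 18, p = 20, right = 19
After iteration 7: x = 23, p = 23, right = 20
After iteration 8: x = 19, p = 23, right = 20
Loop ends.

Final answer: 20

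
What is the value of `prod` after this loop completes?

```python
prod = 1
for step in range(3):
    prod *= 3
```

Let's trace through this code step by step.

Initialize: prod = 1
Entering loop: for step in range(3):
After iteration 1: step = 0, prod = 3
After iteration 2: step = 1, prod = 9
After iteration 3: step = 2, prod = 27
Loop ends.

Final answer: 27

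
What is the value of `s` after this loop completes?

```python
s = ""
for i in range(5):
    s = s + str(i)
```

Let's trace through this code step by step.

Initialize: s = ''
Entering loop: for i in range(5):
After iteration 1: i = 0, s = '0'
After iteration 2: i = 1, s = '01'
After iteration 3: i = 2, s = '012'
After iteration 4: i = 3, s = '0123'
After iteration 5: i = 4, s = '01234'
Loop ends.

Final answer: '01234'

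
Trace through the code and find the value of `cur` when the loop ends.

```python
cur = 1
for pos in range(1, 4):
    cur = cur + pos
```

Let's trace through this code step by step.

Initialize: cur = 1
Entering loop: for pos in range(1, 4):
After iteration 1: pos = 1, cur = 2
After iteration 2: pos = 2, cur = 4
After iteration 3: pos = 3, cur = 7
Loop ends.

Final answer: 7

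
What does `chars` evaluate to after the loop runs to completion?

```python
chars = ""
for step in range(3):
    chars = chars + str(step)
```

Let's trace through this code step by step.

Initialize: chars = ''
Entering loop: for step in range(3):
After iteration 1: step = 0, chars = '0'
After iteration 2: step = 1, chars = '01'
After iteration 3: step = 2, chars = '012'
Loop ends.

Final answer: '012'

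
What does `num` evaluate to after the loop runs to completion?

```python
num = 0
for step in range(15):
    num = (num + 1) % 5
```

Let's trace through this code step by step.

Initialize: num = 0
Entering loop: for step in range(15):
After iteration 1: step = 0, num = 1
After iteration 2: step = 1, num = 2
After iteration 3: step = 2, num = 3
After iteration 4: step = 3, num = 4
After iteration 5: step = 4, num = 0
After iteration 6: step = 5, num = 1
After iteration 7: step = 6, num = 2
After iteration 8: step = 7, num = 3
After iteration 9: step = 8, num = 4
After iteration 10: step = 9, num = 0
After iteration 11: step = 10, num = 1
After iteration 12: step = 11, num = 2
After iteration 13: step = 12, num = 3
After iteration 14: step = 13, num = 4
After iteration 15: step = 14, num = 0
Loop ends.

Final answer: 0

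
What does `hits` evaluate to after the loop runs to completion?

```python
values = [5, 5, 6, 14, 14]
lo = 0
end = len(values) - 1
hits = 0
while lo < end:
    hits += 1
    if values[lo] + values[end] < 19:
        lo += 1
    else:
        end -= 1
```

Let's trace through this code step by step.

Initialize: values = [5, 5, 6, 14, 14]
Initialize: lo = 0
Initialize: end = 4
Initialize: hits = 0
Entering loop: while lo < end:
After iteration 1: lo = 0, end = 3, hits = 1
After iteration 2: lo = 0, end = 2, hits = 2
After iteration 3: lo = 1, end = 2, hits = 3
After iteration 4: lo = 2, end = 2, hits = 4
Loop ends.

Final answer: 4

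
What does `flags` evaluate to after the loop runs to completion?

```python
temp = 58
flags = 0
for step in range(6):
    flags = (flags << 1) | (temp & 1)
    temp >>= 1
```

Let's trace through this code step by step.

Initialize: temp = 58
Initialize: flags = 0
Entering loop: for step in range(6):
After iteration 1: step = 0, temp = 29, flags = 0
After iteration 2: step = 1, temp = 14, flags = 1
After iteration 3: step = 2, temp = 7, flags = 2
After iteration 4: step = 3, temp = 3, flags = 5
After iteration 5: step = 4, temp = 1, flags = 11
After iteration 6: step = 5, temp = 0, flags = 23
Loop ends.

Final answer: 23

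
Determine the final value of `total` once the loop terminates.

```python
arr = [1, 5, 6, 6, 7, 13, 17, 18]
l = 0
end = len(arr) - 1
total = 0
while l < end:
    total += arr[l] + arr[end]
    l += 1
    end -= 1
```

Let's trace through this code step by step.

Initialize: arr = [1, 5, 6, 6, 7, 13, 17, 18]
Initialize: l = 0
Initialize: end = 7
Initialize: total = 0
Entering loop: while l < end:
After iteration 1: l = 1, end = 6, total = 19
After iteration 2: l = 2, end = 5, total = 41
After iteration 3: l = 3, end = 4, total = 60
After iteration 4: l = 4, end = 3, total = 73
Loop ends.

Final answer: 73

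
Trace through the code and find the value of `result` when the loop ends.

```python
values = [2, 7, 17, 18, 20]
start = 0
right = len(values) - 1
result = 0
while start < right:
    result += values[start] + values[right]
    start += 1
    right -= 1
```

Let's trace through this code step by step.

Initialize: values = [2, 7, 17, 18, 20]
Initialize: start = 0
Initialize: right = 4
Initialize: result = 0
Entering loop: while start < right:
After iteration 1: start = 1, right = 3, result = 22
After iteration 2: start = 2, right = 2, result = 47
Loop ends.

Final answer: 47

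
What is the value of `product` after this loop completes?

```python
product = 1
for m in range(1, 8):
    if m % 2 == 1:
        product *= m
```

Let's trace through this code step by step.

Initialize: product = 1
Entering loop: for m in range(1, 8):
After iteration 1: m = 1, product = 1
After iteration 2: m = 2, product = 1
After iteration 3: m = 3, product = 3
After iteration 4: m = 4, product = 3
After iteration 5: m = 5, product = 15
After iteration 6: m = 6, product = 15
After iteration 7: m = 7, product = 105
Loop ends.

Final answer: 105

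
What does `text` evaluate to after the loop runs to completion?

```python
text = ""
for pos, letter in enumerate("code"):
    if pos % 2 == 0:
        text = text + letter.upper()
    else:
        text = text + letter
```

Let's trace through this code step by step.

Initialize: text = ''
Entering loop: for pos, letter in enumerate("code"):
After iteration 1: pos = 0, letter = 'c', text = 'C'
After iteration 2: pos = 1, letter = 'o', text = 'Co'
After iteration 3: pos = 2, letter = 'd', text = 'CoD'
After iteration 4: pos = 3, letter = 'e', text = 'CoDe'
Loop ends.

Final answer: 'CoDe'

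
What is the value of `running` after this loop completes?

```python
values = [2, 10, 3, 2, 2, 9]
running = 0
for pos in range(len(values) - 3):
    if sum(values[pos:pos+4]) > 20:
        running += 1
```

Let's trace through this code step by step.

Initialize: values = [2, 10, 3, 2, 2, 9]
Initialize: running = 0
Entering loop: for pos in range(len(values) - 3):
After iteration 1: pos = 0, running = 0
After iteration 2: pos = 1, running = 0
After iteration 3: pos = 2, running = 0
Loop ends.

Final answer: 0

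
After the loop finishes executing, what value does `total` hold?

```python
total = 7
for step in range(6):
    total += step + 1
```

Let's trace through this code step by step.

Initialize: total = 7
Entering loop: for step in range(6):
After iteration 1: step = 0, total = 8
After iteration 2: step = 1, total = 10
After iteration 3: step = 2, total = 13
After iteration 4: step = 3, total = 17
After iteration 5: step = 4, total = 22
After iteration 6: step = 5, total = 28
Loop ends.

Final answer: 28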